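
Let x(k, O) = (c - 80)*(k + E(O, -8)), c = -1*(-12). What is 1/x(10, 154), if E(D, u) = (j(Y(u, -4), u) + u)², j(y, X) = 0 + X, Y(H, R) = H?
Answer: -1/18088 ≈ -5.5285e-5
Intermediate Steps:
j(y, X) = X
c = 12
E(D, u) = 4*u² (E(D, u) = (u + u)² = (2*u)² = 4*u²)
x(k, O) = -17408 - 68*k (x(k, O) = (12 - 80)*(k + 4*(-8)²) = -68*(k + 4*64) = -68*(k + 256) = -68*(256 + k) = -17408 - 68*k)
1/x(10, 154) = 1/(-17408 - 68*10) = 1/(-17408 - 680) = 1/(-18088) = -1/18088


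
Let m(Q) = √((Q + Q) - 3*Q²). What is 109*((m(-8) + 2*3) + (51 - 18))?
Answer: 4251 + 436*I*√13 ≈ 4251.0 + 1572.0*I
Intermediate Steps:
m(Q) = √(-3*Q² + 2*Q) (m(Q) = √(2*Q - 3*Q²) = √(-3*Q² + 2*Q))
109*((m(-8) + 2*3) + (51 - 18)) = 109*((√(-8*(2 - 3*(-8))) + 2*3) + (51 - 18)) = 109*((√(-8*(2 + 24)) + 6) + 33) = 109*((√(-8*26) + 6) + 33) = 109*((√(-208) + 6) + 33) = 109*((4*I*√13 + 6) + 33) = 109*((6 + 4*I*√13) + 33) = 109*(39 + 4*I*√13) = 4251 + 436*I*√13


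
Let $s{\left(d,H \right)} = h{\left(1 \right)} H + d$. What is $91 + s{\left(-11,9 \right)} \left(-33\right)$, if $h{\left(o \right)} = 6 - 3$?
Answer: $-437$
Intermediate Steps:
$h{\left(o \right)} = 3$
$s{\left(d,H \right)} = d + 3 H$ ($s{\left(d,H \right)} = 3 H + d = d + 3 H$)
$91 + s{\left(-11,9 \right)} \left(-33\right) = 91 + \left(-11 + 3 \cdot 9\right) \left(-33\right) = 91 + \left(-11 + 27\right) \left(-33\right) = 91 + 16 \left(-33\right) = 91 - 528 = -437$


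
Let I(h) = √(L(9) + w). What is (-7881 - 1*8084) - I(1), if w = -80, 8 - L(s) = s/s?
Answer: -15965 - I*√73 ≈ -15965.0 - 8.544*I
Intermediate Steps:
L(s) = 7 (L(s) = 8 - s/s = 8 - 1*1 = 8 - 1 = 7)
I(h) = I*√73 (I(h) = √(7 - 80) = √(-73) = I*√73)
(-7881 - 1*8084) - I(1) = (-7881 - 1*8084) - I*√73 = (-7881 - 8084) - I*√73 = -15965 - I*√73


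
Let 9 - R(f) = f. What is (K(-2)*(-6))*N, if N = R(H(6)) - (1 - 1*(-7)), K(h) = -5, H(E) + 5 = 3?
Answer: 90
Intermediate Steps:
H(E) = -2 (H(E) = -5 + 3 = -2)
R(f) = 9 - f
N = 3 (N = (9 - 1*(-2)) - (1 - 1*(-7)) = (9 + 2) - (1 + 7) = 11 - 1*8 = 11 - 8 = 3)
(K(-2)*(-6))*N = -5*(-6)*3 = 30*3 = 90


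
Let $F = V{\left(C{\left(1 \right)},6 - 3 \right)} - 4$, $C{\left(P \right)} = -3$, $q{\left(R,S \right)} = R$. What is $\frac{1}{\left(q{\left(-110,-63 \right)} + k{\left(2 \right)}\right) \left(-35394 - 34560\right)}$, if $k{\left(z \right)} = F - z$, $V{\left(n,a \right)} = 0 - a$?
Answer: $\frac{1}{8324526} \approx 1.2013 \cdot 10^{-7}$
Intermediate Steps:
$V{\left(n,a \right)} = - a$
$F = -7$ ($F = - (6 - 3) - 4 = \left(-1\right) 3 - 4 = -3 - 4 = -7$)
$k{\left(z \right)} = -7 - z$
$\frac{1}{\left(q{\left(-110,-63 \right)} + k{\left(2 \right)}\right) \left(-35394 - 34560\right)} = \frac{1}{\left(-110 - 9\right) \left(-35394 - 34560\right)} = \frac{1}{\left(-110 - 9\right) \left(-69954\right)} = \frac{1}{\left(-119\right) \left(-69954\right)} = \frac{1}{8324526}$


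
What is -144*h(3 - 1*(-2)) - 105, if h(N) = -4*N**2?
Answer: 14295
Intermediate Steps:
-144*h(3 - 1*(-2)) - 105 = -(-576)*(3 - 1*(-2))**2 - 105 = -(-576)*(3 + 2)**2 - 105 = -(-576)*5**2 - 105 = -(-576)*25 - 105 = -144*(-100) - 105 = 14400 - 105 = 14295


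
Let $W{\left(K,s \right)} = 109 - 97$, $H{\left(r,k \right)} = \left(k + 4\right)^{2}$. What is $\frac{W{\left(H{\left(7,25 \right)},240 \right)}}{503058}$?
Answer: $\frac{2}{83843} \approx 2.3854 \cdot 10^{-5}$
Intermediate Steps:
$H{\left(r,k \right)} = \left(4 + k\right)^{2}$
$W{\left(K,s \right)} = 12$ ($W{\left(K,s \right)} = 109 - 97 = 12$)
$\frac{W{\left(H{\left(7,25 \right)},240 \right)}}{503058} = \frac{12}{503058} = 12 \cdot \frac{1}{503058} = \frac{2}{83843}$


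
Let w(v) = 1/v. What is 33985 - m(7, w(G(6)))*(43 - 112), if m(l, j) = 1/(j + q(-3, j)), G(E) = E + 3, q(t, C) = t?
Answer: 882989/26 ≈ 33961.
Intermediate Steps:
G(E) = 3 + E
w(v) = 1/v
m(l, j) = 1/(-3 + j) (m(l, j) = 1/(j - 3) = 1/(-3 + j))
33985 - m(7, w(G(6)))*(43 - 112) = 33985 - (43 - 112)/(-3 + 1/(3 + 6)) = 33985 - (-69)/(-3 + 1/9) = 33985 - (-69)/(-26/9) = 33985 - (-9)*(-69)/26 = 33985 - 1*621/26 = 33985 - 621/26 = 882989/26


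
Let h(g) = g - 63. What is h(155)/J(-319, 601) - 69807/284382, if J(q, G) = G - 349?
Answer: 34015/284382 ≈ 0.11961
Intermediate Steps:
J(q, G) = -349 + G
h(g) = -63 + g
h(155)/J(-319, 601) - 69807/284382 = (-63 + 155)/(-349 + 601) - 69807/284382 = 92/252 - 69807*1/284382 = 92*(1/252) - 23269/94794 = 23/63 - 23269/94794 = 34015/284382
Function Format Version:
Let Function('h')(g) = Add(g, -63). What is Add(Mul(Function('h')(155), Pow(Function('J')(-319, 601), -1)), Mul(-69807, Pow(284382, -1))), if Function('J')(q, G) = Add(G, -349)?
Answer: Rational(34015, 284382) ≈ 0.11961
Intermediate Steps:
Function('J')(q, G) = Add(-349, G)
Function('h')(g) = Add(-63, g)
Add(Mul(Function('h')(155), Pow(Function('J')(-319, 601), -1)), Mul(-69807, Pow(284382, -1))) = Add(Mul(Add(-63, 155), Pow(Add(-349, 601), -1)), Mul(-69807, Pow(284382, -1))) = Add(Mul(92, Pow(252, -1)), Mul(-69807, Rational(1, 284382))) = Add(Mul(92, Rational(1, 252)), Rational(-23269, 94794)) = Add(Rational(23, 63), Rational(-23269, 94794)) = Rational(34015, 284382)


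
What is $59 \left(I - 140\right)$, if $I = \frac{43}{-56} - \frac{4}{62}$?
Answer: $- \frac{14424615}{1736} \approx -8309.1$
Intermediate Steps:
$I = - \frac{1445}{1736}$ ($I = 43 \left(- \frac{1}{56}\right) - \frac{2}{31} = - \frac{43}{56} - \frac{2}{31} = - \frac{1445}{1736} \approx -0.83237$)
$59 \left(I - 140\right) = 59 \left(- \frac{1445}{1736} - 140\right) = 59 \left(- \frac{244485}{1736}\right) = - \frac{14424615}{1736}$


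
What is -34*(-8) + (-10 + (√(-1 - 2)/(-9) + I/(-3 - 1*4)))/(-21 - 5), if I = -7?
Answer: 7081/26 + I*√3/234 ≈ 272.35 + 0.0074019*I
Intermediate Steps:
-34*(-8) + (-10 + (√(-1 - 2)/(-9) + I/(-3 - 1*4)))/(-21 - 5) = -34*(-8) + (-10 + (√(-1 - 2)/(-9) - 7/(-3 - 1*4)))/(-21 - 5) = 272 + (-10 + (√(-3)*(-⅑) - 7/(-3 - 4)))/(-26) = 272 + (-10 + ((I*√3)*(-⅑) - 7/(-7)))*(-1/26) = 272 + (-10 + (-I*√3/9 - 7*(-⅐)))*(-1/26) = 272 + (-10 + (-I*√3/9 + 1))*(-1/26) = 272 + (-10 + (1 - I*√3/9))*(-1/26) = 272 + (-9 - I*√3/9)*(-1/26) = 272 + (9/26 + I*√3/234) = 7081/26 + I*√3/234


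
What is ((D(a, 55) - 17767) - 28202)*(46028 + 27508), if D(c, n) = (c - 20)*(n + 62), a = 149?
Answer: -2270497536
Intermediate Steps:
D(c, n) = (-20 + c)*(62 + n)
((D(a, 55) - 17767) - 28202)*(46028 + 27508) = (((-1240 - 20*55 + 62*149 + 149*55) - 17767) - 28202)*(46028 + 27508) = (((-1240 - 1100 + 9238 + 8195) - 17767) - 28202)*73536 = ((15093 - 17767) - 28202)*73536 = (-2674 - 28202)*73536 = -30876*73536 = -2270497536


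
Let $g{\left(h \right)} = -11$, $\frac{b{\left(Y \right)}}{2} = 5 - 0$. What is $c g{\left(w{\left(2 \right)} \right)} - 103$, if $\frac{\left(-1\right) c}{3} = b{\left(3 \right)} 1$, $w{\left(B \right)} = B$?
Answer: $227$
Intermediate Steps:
$b{\left(Y \right)} = 10$ ($b{\left(Y \right)} = 2 \left(5 - 0\right) = 2 \left(5 + 0\right) = 2 \cdot 5 = 10$)
$c = -30$ ($c = - 3 \cdot 10 \cdot 1 = \left(-3\right) 10 = -30$)
$c g{\left(w{\left(2 \right)} \right)} - 103 = \left(-30\right) \left(-11\right) - 103 = 330 - 103 = 227$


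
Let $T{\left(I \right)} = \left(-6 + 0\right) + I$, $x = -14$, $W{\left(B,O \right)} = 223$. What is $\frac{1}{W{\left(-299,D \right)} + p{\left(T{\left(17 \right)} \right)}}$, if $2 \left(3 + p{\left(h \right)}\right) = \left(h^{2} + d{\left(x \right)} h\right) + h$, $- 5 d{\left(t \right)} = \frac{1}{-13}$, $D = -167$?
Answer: $\frac{130}{37191} \approx 0.0034955$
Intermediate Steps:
$d{\left(t \right)} = \frac{1}{65}$ ($d{\left(t \right)} = - \frac{1}{5 \left(-13\right)} = \left(- \frac{1}{5}\right) \left(- \frac{1}{13}\right) = \frac{1}{65}$)
$T{\left(I \right)} = -6 + I$
$p{\left(h \right)} = -3 + \frac{h^{2}}{2} + \frac{33 h}{65}$ ($p{\left(h \right)} = -3 + \frac{\left(h^{2} + \frac{h}{65}\right) + h}{2} = -3 + \frac{h^{2} + \frac{66 h}{65}}{2} = -3 + \left(\frac{h^{2}}{2} + \frac{33 h}{65}\right) = -3 + \frac{h^{2}}{2} + \frac{33 h}{65}$)
$\frac{1}{W{\left(-299,D \right)} + p{\left(T{\left(17 \right)} \right)}} = \frac{1}{223 + \left(-3 + \frac{\left(-6 + 17\right)^{2}}{2} + \frac{33 \left(-6 + 17\right)}{65}\right)} = \frac{1}{223 + \left(-3 + \frac{11^{2}}{2} + \frac{33}{65} \cdot 11\right)} = \frac{1}{223 + \left(-3 + \frac{1}{2} \cdot 121 + \frac{363}{65}\right)} = \frac{1}{223 + \left(-3 + \frac{121}{2} + \frac{363}{65}\right)} = \frac{1}{223 + \frac{8201}{130}} = \frac{1}{\frac{37191}{130}} = \frac{130}{37191}$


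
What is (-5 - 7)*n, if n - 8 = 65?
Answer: -876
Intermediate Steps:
n = 73 (n = 8 + 65 = 73)
(-5 - 7)*n = (-5 - 7)*73 = -12*73 = -876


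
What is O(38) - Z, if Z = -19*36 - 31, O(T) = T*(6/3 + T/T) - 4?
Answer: 825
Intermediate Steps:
O(T) = -4 + 3*T (O(T) = T*(6*(⅓) + 1) - 4 = T*(2 + 1) - 4 = T*3 - 4 = 3*T - 4 = -4 + 3*T)
Z = -715 (Z = -684 - 31 = -715)
O(38) - Z = (-4 + 3*38) - 1*(-715) = (-4 + 114) + 715 = 110 + 715 = 825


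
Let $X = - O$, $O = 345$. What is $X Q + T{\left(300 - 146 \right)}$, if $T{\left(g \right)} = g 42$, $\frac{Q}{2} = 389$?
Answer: $-261942$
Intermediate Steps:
$Q = 778$ ($Q = 2 \cdot 389 = 778$)
$T{\left(g \right)} = 42 g$
$X = -345$ ($X = \left(-1\right) 345 = -345$)
$X Q + T{\left(300 - 146 \right)} = \left(-345\right) 778 + 42 \left(300 - 146\right) = -268410 + 42 \cdot 154 = -268410 + 6468 = -261942$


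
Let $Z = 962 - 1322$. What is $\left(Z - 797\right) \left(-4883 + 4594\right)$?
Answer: $334373$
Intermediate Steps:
$Z = -360$
$\left(Z - 797\right) \left(-4883 + 4594\right) = \left(-360 - 797\right) \left(-4883 + 4594\right) = \left(-1157\right) \left(-289\right) = 334373$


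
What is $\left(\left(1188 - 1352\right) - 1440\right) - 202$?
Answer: $-1806$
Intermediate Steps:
$\left(\left(1188 - 1352\right) - 1440\right) - 202 = \left(-164 - 1440\right) - 202 = -1604 - 202 = -1806$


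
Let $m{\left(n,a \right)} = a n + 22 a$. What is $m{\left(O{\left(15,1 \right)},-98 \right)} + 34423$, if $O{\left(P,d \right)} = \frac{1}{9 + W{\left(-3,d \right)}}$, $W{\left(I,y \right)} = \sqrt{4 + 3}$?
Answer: $\frac{1193438}{37} + \frac{49 \sqrt{7}}{37} \approx 32259.0$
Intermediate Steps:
$W{\left(I,y \right)} = \sqrt{7}$
$O{\left(P,d \right)} = \frac{1}{9 + \sqrt{7}}$
$m{\left(n,a \right)} = 22 a + a n$
$m{\left(O{\left(15,1 \right)},-98 \right)} + 34423 = - 98 \left(22 + \left(\frac{9}{74} - \frac{\sqrt{7}}{74}\right)\right) + 34423 = - 98 \left(\frac{1637}{74} - \frac{\sqrt{7}}{74}\right) + 34423 = \left(- \frac{80213}{37} + \frac{49 \sqrt{7}}{37}\right) + 34423 = \frac{1193438}{37} + \frac{49 \sqrt{7}}{37}$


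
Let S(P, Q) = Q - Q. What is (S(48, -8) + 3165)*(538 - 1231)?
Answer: -2193345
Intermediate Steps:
S(P, Q) = 0
(S(48, -8) + 3165)*(538 - 1231) = (0 + 3165)*(538 - 1231) = 3165*(-693) = -2193345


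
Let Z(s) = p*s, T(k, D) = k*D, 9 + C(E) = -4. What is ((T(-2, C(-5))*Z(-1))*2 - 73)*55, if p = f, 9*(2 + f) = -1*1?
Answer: 18205/9 ≈ 2022.8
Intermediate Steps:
C(E) = -13 (C(E) = -9 - 4 = -13)
f = -19/9 (f = -2 + (-1*1)/9 = -2 + (⅑)*(-1) = -2 - ⅑ = -19/9 ≈ -2.1111)
p = -19/9 ≈ -2.1111
T(k, D) = D*k
Z(s) = -19*s/9
((T(-2, C(-5))*Z(-1))*2 - 73)*55 = (((-13*(-2))*(-19/9*(-1)))*2 - 73)*55 = ((26*(19/9))*2 - 73)*55 = ((494/9)*2 - 73)*55 = (988/9 - 73)*55 = (331/9)*55 = 18205/9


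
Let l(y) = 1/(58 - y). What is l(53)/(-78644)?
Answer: -1/393220 ≈ -2.5431e-6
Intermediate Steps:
l(53)/(-78644) = -1/(-58 + 53)/(-78644) = -1/(-5)*(-1/78644) = -1*(-⅕)*(-1/78644) = (⅕)*(-1/78644) = -1/393220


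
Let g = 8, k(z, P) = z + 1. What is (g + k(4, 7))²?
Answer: 169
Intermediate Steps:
k(z, P) = 1 + z
(g + k(4, 7))² = (8 + (1 + 4))² = (8 + 5)² = 13² = 169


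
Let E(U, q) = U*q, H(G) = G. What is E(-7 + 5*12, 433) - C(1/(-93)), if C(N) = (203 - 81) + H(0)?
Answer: 22827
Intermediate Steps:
C(N) = 122 (C(N) = (203 - 81) + 0 = 122 + 0 = 122)
E(-7 + 5*12, 433) - C(1/(-93)) = (-7 + 5*12)*433 - 1*122 = (-7 + 60)*433 - 122 = 53*433 - 122 = 22949 - 122 = 22827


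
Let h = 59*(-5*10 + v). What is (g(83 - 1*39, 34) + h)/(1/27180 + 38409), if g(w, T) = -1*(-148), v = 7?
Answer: -64933020/1043956621 ≈ -0.062199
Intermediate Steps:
g(w, T) = 148
h = -2537 (h = 59*(-5*10 + 7) = 59*(-50 + 7) = 59*(-43) = -2537)
(g(83 - 1*39, 34) + h)/(1/27180 + 38409) = (148 - 2537)/(1/27180 + 38409) = -2389/(1/27180 + 38409) = -2389/1043956621/27180 = -2389*27180/1043956621 = -64933020/1043956621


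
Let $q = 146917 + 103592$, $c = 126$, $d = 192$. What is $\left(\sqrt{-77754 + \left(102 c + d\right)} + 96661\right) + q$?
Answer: $347170 + 3 i \sqrt{7190} \approx 3.4717 \cdot 10^{5} + 254.38 i$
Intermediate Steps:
$q = 250509$
$\left(\sqrt{-77754 + \left(102 c + d\right)} + 96661\right) + q = \left(\sqrt{-77754 + \left(102 \cdot 126 + 192\right)} + 96661\right) + 250509 = \left(\sqrt{-77754 + \left(12852 + 192\right)} + 96661\right) + 250509 = \left(\sqrt{-77754 + 13044} + 96661\right) + 250509 = \left(\sqrt{-64710} + 96661\right) + 250509 = \left(3 i \sqrt{7190} + 96661\right) + 250509 = \left(96661 + 3 i \sqrt{7190}\right) + 250509 = 347170 + 3 i \sqrt{7190}$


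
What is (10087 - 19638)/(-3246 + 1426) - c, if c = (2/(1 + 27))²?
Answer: 16698/3185 ≈ 5.2427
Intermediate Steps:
c = 1/196 (c = (2/28)² = ((1/28)*2)² = (1/14)² = 1/196 ≈ 0.0051020)
(10087 - 19638)/(-3246 + 1426) - c = (10087 - 19638)/(-3246 + 1426) - 1*1/196 = -9551/(-1820) - 1/196 = -9551*(-1/1820) - 1/196 = 9551/1820 - 1/196 = 16698/3185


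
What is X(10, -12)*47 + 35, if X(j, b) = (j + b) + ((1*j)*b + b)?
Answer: -6263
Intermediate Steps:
X(j, b) = j + 2*b + b*j (X(j, b) = (b + j) + (j*b + b) = (b + j) + (b*j + b) = (b + j) + (b + b*j) = j + 2*b + b*j)
X(10, -12)*47 + 35 = (10 + 2*(-12) - 12*10)*47 + 35 = (10 - 24 - 120)*47 + 35 = -134*47 + 35 = -6298 + 35 = -6263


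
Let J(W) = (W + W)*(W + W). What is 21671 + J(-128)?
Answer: 87207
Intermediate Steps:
J(W) = 4*W**2 (J(W) = (2*W)*(2*W) = 4*W**2)
21671 + J(-128) = 21671 + 4*(-128)**2 = 21671 + 4*16384 = 21671 + 65536 = 87207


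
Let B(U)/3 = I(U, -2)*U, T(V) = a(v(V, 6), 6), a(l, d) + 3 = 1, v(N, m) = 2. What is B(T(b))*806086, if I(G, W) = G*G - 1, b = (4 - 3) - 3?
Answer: -14509548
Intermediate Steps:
b = -2 (b = 1 - 3 = -2)
I(G, W) = -1 + G² (I(G, W) = G² - 1 = -1 + G²)
a(l, d) = -2 (a(l, d) = -3 + 1 = -2)
T(V) = -2
B(U) = 3*U*(-1 + U²) (B(U) = 3*((-1 + U²)*U) = 3*(U*(-1 + U²)) = 3*U*(-1 + U²))
B(T(b))*806086 = (3*(-2)*(-1 + (-2)²))*806086 = (3*(-2)*(-1 + 4))*806086 = (3*(-2)*3)*806086 = -18*806086 = -14509548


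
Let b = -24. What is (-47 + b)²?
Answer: 5041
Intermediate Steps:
(-47 + b)² = (-47 - 24)² = (-71)² = 5041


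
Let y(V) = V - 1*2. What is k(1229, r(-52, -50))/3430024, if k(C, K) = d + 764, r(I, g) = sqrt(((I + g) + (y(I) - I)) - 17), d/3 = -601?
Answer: -1039/3430024 ≈ -0.00030291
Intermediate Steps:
d = -1803 (d = 3*(-601) = -1803)
y(V) = -2 + V (y(V) = V - 2 = -2 + V)
r(I, g) = sqrt(-19 + I + g) (r(I, g) = sqrt(((I + g) + ((-2 + I) - I)) - 17) = sqrt(((I + g) - 2) - 17) = sqrt((-2 + I + g) - 17) = sqrt(-19 + I + g))
k(C, K) = -1039 (k(C, K) = -1803 + 764 = -1039)
k(1229, r(-52, -50))/3430024 = -1039/3430024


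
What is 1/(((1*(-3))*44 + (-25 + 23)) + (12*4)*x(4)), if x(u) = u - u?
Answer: -1/134 ≈ -0.0074627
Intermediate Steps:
x(u) = 0
1/(((1*(-3))*44 + (-25 + 23)) + (12*4)*x(4)) = 1/(((1*(-3))*44 + (-25 + 23)) + (12*4)*0) = 1/((-3*44 - 2) + 48*0) = 1/((-132 - 2) + 0) = 1/(-134 + 0) = 1/(-134) = -1/134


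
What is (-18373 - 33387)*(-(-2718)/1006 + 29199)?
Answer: -760274482560/503 ≈ -1.5115e+9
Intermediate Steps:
(-18373 - 33387)*(-(-2718)/1006 + 29199) = -51760*(-(-2718)/1006 + 29199) = -51760*(-18*(-151/1006) + 29199) = -51760*(1359/503 + 29199) = -51760*14688456/503 = -760274482560/503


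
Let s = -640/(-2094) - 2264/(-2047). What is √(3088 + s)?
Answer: 2*√3547683241095390/2143209 ≈ 55.582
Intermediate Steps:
s = 3025448/2143209 (s = -640*(-1/2094) - 2264*(-1/2047) = 320/1047 + 2264/2047 = 3025448/2143209 ≈ 1.4116)
√(3088 + s) = √(3088 + 3025448/2143209) = √(6621254840/2143209) = 2*√3547683241095390/2143209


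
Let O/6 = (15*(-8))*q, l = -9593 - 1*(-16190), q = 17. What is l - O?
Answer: 18837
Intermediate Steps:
l = 6597 (l = -9593 + 16190 = 6597)
O = -12240 (O = 6*((15*(-8))*17) = 6*(-120*17) = 6*(-2040) = -12240)
l - O = 6597 - 1*(-12240) = 6597 + 12240 = 18837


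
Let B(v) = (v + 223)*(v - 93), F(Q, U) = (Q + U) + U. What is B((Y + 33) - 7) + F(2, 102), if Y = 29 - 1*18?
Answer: -14354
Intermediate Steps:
Y = 11 (Y = 29 - 18 = 11)
F(Q, U) = Q + 2*U
B(v) = (-93 + v)*(223 + v) (B(v) = (223 + v)*(-93 + v) = (-93 + v)*(223 + v))
B((Y + 33) - 7) + F(2, 102) = (-20739 + ((11 + 33) - 7)**2 + 130*((11 + 33) - 7)) + (2 + 2*102) = (-20739 + (44 - 7)**2 + 130*(44 - 7)) + (2 + 204) = (-20739 + 37**2 + 130*37) + 206 = (-20739 + 1369 + 4810) + 206 = -14560 + 206 = -14354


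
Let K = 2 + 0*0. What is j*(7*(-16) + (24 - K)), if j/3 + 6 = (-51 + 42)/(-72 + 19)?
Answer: 83430/53 ≈ 1574.2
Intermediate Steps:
K = 2 (K = 2 + 0 = 2)
j = -927/53 (j = -18 + 3*((-51 + 42)/(-72 + 19)) = -18 + 3*(-9/(-53)) = -18 + 3*(-9*(-1/53)) = -18 + 3*(9/53) = -18 + 27/53 = -927/53 ≈ -17.491)
j*(7*(-16) + (24 - K)) = -927*(7*(-16) + (24 - 1*2))/53 = -927*(-112 + (24 - 2))/53 = -927*(-112 + 22)/53 = -927/53*(-90) = 83430/53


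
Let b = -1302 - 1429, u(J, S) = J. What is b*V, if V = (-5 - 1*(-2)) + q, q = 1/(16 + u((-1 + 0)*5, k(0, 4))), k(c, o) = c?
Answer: 87392/11 ≈ 7944.7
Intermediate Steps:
q = 1/11 (q = 1/(16 + (-1 + 0)*5) = 1/(16 - 1*5) = 1/(16 - 5) = 1/11 ≈ 0.090909)
b = -2731
V = -32/11 (V = (-5 - 1*(-2)) + 1/11 = (-5 + 2) + 1/11 = -3 + 1/11 = -32/11 ≈ -2.9091)
b*V = -2731*(-32/11) = 87392/11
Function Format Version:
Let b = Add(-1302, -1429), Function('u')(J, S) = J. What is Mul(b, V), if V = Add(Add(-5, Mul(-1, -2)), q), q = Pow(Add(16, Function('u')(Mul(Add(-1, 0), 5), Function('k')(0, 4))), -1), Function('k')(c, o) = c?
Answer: Rational(87392, 11) ≈ 7944.7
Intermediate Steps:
q = Rational(1, 11) (q = Pow(Add(16, Mul(Add(-1, 0), 5)), -1) = Pow(Add(16, Mul(-1, 5)), -1) = Pow(Add(16, -5), -1) = Pow(11, -1) = Rational(1, 11) ≈ 0.090909)
b = -2731
V = Rational(-32, 11) (V = Add(Add(-5, Mul(-1, -2)), Rational(1, 11)) = Add(Add(-5, 2), Rational(1, 11)) = Add(-3, Rational(1, 11)) = Rational(-32, 11) ≈ -2.9091)
Mul(b, V) = Mul(-2731, Rational(-32, 11)) = Rational(87392, 11)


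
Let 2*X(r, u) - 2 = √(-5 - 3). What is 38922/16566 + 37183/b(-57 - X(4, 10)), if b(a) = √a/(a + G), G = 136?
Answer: (8007656514 + 6487*√(-58 - I*√2) - 102662263*I*√2)/(2761*√(-58 - I*√2)) ≈ 11547.0 + 3.8066e+5*I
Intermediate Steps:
X(r, u) = 1 + I*√2 (X(r, u) = 1 + √(-5 - 3)/2 = 1 + √(-8)/2 = 1 + (2*I*√2)/2 = 1 + I*√2)
b(a) = √a/(136 + a) (b(a) = √a/(a + 136) = √a/(136 + a))
38922/16566 + 37183/b(-57 - X(4, 10)) = 38922/16566 + 37183/((√(-57 - (1 + I*√2))/(136 + (-57 - (1 + I*√2))))) = 38922*(1/16566) + 37183/((√(-57 + (-1 - I*√2))/(136 + (-57 + (-1 - I*√2))))) = 6487/2761 + 37183/((√(-58 - I*√2)/(136 + (-58 - I*√2)))) = 6487/2761 + 37183/((√(-58 - I*√2)/(78 - I*√2))) = 6487/2761 + 37183*((78 - I*√2)/√(-58 - I*√2)) = 6487/2761 + 37183*(78 - I*√2)/√(-58 - I*√2)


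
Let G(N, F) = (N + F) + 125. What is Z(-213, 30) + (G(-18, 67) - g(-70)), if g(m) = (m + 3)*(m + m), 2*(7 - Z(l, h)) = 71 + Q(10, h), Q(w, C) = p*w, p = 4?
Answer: -18509/2 ≈ -9254.5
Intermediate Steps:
Q(w, C) = 4*w
Z(l, h) = -97/2 (Z(l, h) = 7 - (71 + 4*10)/2 = 7 - (71 + 40)/2 = 7 - ½*111 = 7 - 111/2 = -97/2)
G(N, F) = 125 + F + N (G(N, F) = (F + N) + 125 = 125 + F + N)
g(m) = 2*m*(3 + m) (g(m) = (3 + m)*(2*m) = 2*m*(3 + m))
Z(-213, 30) + (G(-18, 67) - g(-70)) = -97/2 + ((125 + 67 - 18) - 2*(-70)*(3 - 70)) = -97/2 + (174 - 2*(-70)*(-67)) = -97/2 + (174 - 1*9380) = -97/2 + (174 - 9380) = -97/2 - 9206 = -18509/2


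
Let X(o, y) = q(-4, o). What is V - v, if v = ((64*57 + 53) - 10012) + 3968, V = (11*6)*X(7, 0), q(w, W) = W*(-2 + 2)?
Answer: 2343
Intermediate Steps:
q(w, W) = 0 (q(w, W) = W*0 = 0)
X(o, y) = 0
V = 0 (V = (11*6)*0 = 66*0 = 0)
v = -2343 (v = ((3648 + 53) - 10012) + 3968 = (3701 - 10012) + 3968 = -6311 + 3968 = -2343)
V - v = 0 - 1*(-2343) = 0 + 2343 = 2343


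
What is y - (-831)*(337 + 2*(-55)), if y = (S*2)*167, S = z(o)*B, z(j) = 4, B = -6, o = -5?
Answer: 180621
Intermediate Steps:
S = -24 (S = 4*(-6) = -24)
y = -8016 (y = -24*2*167 = -48*167 = -8016)
y - (-831)*(337 + 2*(-55)) = -8016 - (-831)*(337 + 2*(-55)) = -8016 - (-831)*(337 - 110) = -8016 - (-831)*227 = -8016 - 1*(-188637) = -8016 + 188637 = 180621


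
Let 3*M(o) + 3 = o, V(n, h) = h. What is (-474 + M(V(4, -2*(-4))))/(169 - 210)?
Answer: 1417/123 ≈ 11.520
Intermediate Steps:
M(o) = -1 + o/3
(-474 + M(V(4, -2*(-4))))/(169 - 210) = (-474 + (-1 + (-2*(-4))/3))/(169 - 210) = (-474 + (-1 + (1/3)*8))/(-41) = (-474 + (-1 + 8/3))*(-1/41) = (-474 + 5/3)*(-1/41) = -1417/3*(-1/41) = 1417/123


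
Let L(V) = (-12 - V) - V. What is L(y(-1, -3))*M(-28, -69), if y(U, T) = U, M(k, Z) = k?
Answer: 280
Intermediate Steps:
L(V) = -12 - 2*V
L(y(-1, -3))*M(-28, -69) = (-12 - 2*(-1))*(-28) = (-12 + 2)*(-28) = -10*(-28) = 280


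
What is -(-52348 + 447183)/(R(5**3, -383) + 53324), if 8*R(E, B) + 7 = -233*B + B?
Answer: -3158680/515441 ≈ -6.1281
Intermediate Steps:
R(E, B) = -7/8 - 29*B (R(E, B) = -7/8 + (-233*B + B)/8 = -7/8 + (-232*B)/8 = -7/8 - 29*B)
-(-52348 + 447183)/(R(5**3, -383) + 53324) = -(-52348 + 447183)/((-7/8 - 29*(-383)) + 53324) = -394835/((-7/8 + 11107) + 53324) = -394835/(88849/8 + 53324) = -394835/515441/8 = -394835*8/515441 = -1*3158680/515441 = -3158680/515441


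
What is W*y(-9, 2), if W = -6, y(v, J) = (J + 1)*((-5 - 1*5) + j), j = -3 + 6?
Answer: 126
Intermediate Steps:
j = 3
y(v, J) = -7 - 7*J (y(v, J) = (J + 1)*((-5 - 1*5) + 3) = (1 + J)*((-5 - 5) + 3) = (1 + J)*(-10 + 3) = (1 + J)*(-7) = -7 - 7*J)
W*y(-9, 2) = -6*(-7 - 7*2) = -6*(-7 - 14) = -6*(-21) = 126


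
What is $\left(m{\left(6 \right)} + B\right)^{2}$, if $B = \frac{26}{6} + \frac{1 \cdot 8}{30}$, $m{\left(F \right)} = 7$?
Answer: $\frac{3364}{25} \approx 134.56$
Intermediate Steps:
$B = \frac{23}{5}$ ($B = 26 \cdot \frac{1}{6} + 8 \cdot \frac{1}{30} = \frac{13}{3} + \frac{4}{15} = \frac{23}{5} \approx 4.6$)
$\left(m{\left(6 \right)} + B\right)^{2} = \left(7 + \frac{23}{5}\right)^{2} = \left(\frac{58}{5}\right)^{2} = \frac{3364}{25}$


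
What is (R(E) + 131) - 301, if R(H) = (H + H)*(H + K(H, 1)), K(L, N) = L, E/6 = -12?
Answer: 20566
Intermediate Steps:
E = -72 (E = 6*(-12) = -72)
R(H) = 4*H² (R(H) = (H + H)*(H + H) = (2*H)*(2*H) = 4*H²)
(R(E) + 131) - 301 = (4*(-72)² + 131) - 301 = (4*5184 + 131) - 301 = (20736 + 131) - 301 = 20867 - 301 = 20566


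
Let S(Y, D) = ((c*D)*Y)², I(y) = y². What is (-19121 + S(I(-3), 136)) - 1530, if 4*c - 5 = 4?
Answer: 7563865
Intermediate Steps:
c = 9/4 (c = 5/4 + (¼)*4 = 5/4 + 1 = 9/4 ≈ 2.2500)
S(Y, D) = 81*D²*Y²/16 (S(Y, D) = ((9*D/4)*Y)² = (9*D*Y/4)² = 81*D²*Y²/16)
(-19121 + S(I(-3), 136)) - 1530 = (-19121 + (81/16)*136²*((-3)²)²) - 1530 = (-19121 + (81/16)*18496*9²) - 1530 = (-19121 + (81/16)*18496*81) - 1530 = (-19121 + 7584516) - 1530 = 7565395 - 1530 = 7563865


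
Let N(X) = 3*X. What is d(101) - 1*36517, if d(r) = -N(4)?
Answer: -36529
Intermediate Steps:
d(r) = -12 (d(r) = -3*4 = -1*12 = -12)
d(101) - 1*36517 = -12 - 1*36517 = -12 - 36517 = -36529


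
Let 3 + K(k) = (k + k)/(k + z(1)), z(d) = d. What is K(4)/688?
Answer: -7/3440 ≈ -0.0020349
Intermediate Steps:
K(k) = -3 + 2*k/(1 + k) (K(k) = -3 + (k + k)/(k + 1) = -3 + (2*k)/(1 + k) = -3 + 2*k/(1 + k))
K(4)/688 = ((-3 - 1*4)/(1 + 4))/688 = ((-3 - 4)/5)/688 = ((1/5)*(-7))/688 = (1/688)*(-7/5) = -7/3440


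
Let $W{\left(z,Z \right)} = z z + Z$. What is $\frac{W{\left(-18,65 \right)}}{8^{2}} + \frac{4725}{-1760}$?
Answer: $\frac{2389}{704} \approx 3.3935$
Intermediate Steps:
$W{\left(z,Z \right)} = Z + z^{2}$ ($W{\left(z,Z \right)} = z^{2} + Z = Z + z^{2}$)
$\frac{W{\left(-18,65 \right)}}{8^{2}} + \frac{4725}{-1760} = \frac{65 + \left(-18\right)^{2}}{8^{2}} + \frac{4725}{-1760} = \frac{65 + 324}{64} + 4725 \left(- \frac{1}{1760}\right) = 389 \cdot \frac{1}{64} - \frac{945}{352} = \frac{389}{64} - \frac{945}{352} = \frac{2389}{704}$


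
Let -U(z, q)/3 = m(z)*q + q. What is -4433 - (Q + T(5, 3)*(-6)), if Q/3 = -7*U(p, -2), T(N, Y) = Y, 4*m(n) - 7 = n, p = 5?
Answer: -3911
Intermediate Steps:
m(n) = 7/4 + n/4
U(z, q) = -3*q - 3*q*(7/4 + z/4) (U(z, q) = -3*((7/4 + z/4)*q + q) = -3*(q*(7/4 + z/4) + q) = -3*(q + q*(7/4 + z/4)) = -3*q - 3*q*(7/4 + z/4))
Q = -504 (Q = 3*(-(-21)*(-2)*(11 + 5)/4) = 3*(-(-21)*(-2)*16/4) = 3*(-7*24) = 3*(-168) = -504)
-4433 - (Q + T(5, 3)*(-6)) = -4433 - (-504 + 3*(-6)) = -4433 - (-504 - 18) = -4433 - 1*(-522) = -4433 + 522 = -3911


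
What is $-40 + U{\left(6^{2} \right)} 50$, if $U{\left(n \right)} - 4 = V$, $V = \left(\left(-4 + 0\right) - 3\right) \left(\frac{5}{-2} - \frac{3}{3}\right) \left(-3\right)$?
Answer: $-3515$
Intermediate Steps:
$V = - \frac{147}{2}$ ($V = \left(-4 - 3\right) \left(5 \left(- \frac{1}{2}\right) - 1\right) \left(-3\right) = - 7 \left(- \frac{5}{2} - 1\right) \left(-3\right) = \left(-7\right) \left(- \frac{7}{2}\right) \left(-3\right) = \frac{49}{2} \left(-3\right) = - \frac{147}{2} \approx -73.5$)
$U{\left(n \right)} = - \frac{139}{2}$ ($U{\left(n \right)} = 4 - \frac{147}{2} = - \frac{139}{2}$)
$-40 + U{\left(6^{2} \right)} 50 = -40 - 3475 = -3515$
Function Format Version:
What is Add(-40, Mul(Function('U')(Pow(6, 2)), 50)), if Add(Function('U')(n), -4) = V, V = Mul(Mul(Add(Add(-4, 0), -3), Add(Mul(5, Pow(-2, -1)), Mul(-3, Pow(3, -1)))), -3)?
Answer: -3515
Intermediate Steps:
V = Rational(-147, 2) (V = Mul(Mul(Add(-4, -3), Add(Mul(5, Rational(-1, 2)), Mul(-3, Rational(1, 3)))), -3) = Mul(Mul(-7, Add(Rational(-5, 2), -1)), -3) = Mul(Mul(-7, Rational(-7, 2)), -3) = Mul(Rational(49, 2), -3) = Rational(-147, 2) ≈ -73.500)
Function('U')(n) = Rational(-139, 2) (Function('U')(n) = Add(4, Rational(-147, 2)) = Rational(-139, 2))
Add(-40, Mul(Function('U')(Pow(6, 2)), 50)) = Add(-40, Mul(Rational(-139, 2), 50)) = Add(-40, -3475) = -3515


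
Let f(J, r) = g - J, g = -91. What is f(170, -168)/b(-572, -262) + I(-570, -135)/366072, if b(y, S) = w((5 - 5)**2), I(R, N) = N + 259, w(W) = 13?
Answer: -23885795/1189734 ≈ -20.077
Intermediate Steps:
I(R, N) = 259 + N
b(y, S) = 13
f(J, r) = -91 - J
f(170, -168)/b(-572, -262) + I(-570, -135)/366072 = (-91 - 1*170)/13 + (259 - 135)/366072 = (-91 - 170)*(1/13) + 124*(1/366072) = -261*1/13 + 31/91518 = -261/13 + 31/91518 = -23885795/1189734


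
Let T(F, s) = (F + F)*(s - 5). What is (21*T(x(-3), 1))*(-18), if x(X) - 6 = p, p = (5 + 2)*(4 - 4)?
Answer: 18144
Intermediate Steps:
p = 0 (p = 7*0 = 0)
x(X) = 6 (x(X) = 6 + 0 = 6)
T(F, s) = 2*F*(-5 + s) (T(F, s) = (2*F)*(-5 + s) = 2*F*(-5 + s))
(21*T(x(-3), 1))*(-18) = (21*(2*6*(-5 + 1)))*(-18) = (21*(2*6*(-4)))*(-18) = (21*(-48))*(-18) = -1008*(-18) = 18144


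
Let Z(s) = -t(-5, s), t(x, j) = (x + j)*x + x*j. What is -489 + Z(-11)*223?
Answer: -30594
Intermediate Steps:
t(x, j) = j*x + x*(j + x) (t(x, j) = (j + x)*x + j*x = x*(j + x) + j*x = j*x + x*(j + x))
Z(s) = -25 + 10*s (Z(s) = -(-5)*(-5 + 2*s) = -(25 - 10*s) = -25 + 10*s)
-489 + Z(-11)*223 = -489 + (-25 + 10*(-11))*223 = -489 + (-25 - 110)*223 = -489 - 135*223 = -489 - 30105 = -30594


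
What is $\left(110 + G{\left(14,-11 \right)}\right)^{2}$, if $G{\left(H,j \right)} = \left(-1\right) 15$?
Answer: $9025$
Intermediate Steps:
$G{\left(H,j \right)} = -15$
$\left(110 + G{\left(14,-11 \right)}\right)^{2} = \left(110 - 15\right)^{2} = 95^{2} = 9025$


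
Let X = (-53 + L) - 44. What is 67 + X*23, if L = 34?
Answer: -1382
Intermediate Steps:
X = -63 (X = (-53 + 34) - 44 = -19 - 44 = -63)
67 + X*23 = 67 - 63*23 = 67 - 1449 = -1382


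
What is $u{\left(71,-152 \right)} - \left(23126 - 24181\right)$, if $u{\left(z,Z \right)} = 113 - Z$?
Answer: $1320$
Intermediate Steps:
$u{\left(71,-152 \right)} - \left(23126 - 24181\right) = \left(113 - -152\right) - \left(23126 - 24181\right) = \left(113 + 152\right) - -1055 = 265 + 1055 = 1320$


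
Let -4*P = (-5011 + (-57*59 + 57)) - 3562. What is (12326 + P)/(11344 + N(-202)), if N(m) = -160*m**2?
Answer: -61183/26069184 ≈ -0.0023469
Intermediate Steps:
P = 11879/4 (P = -((-5011 + (-57*59 + 57)) - 3562)/4 = -((-5011 + (-3363 + 57)) - 3562)/4 = -((-5011 - 3306) - 3562)/4 = -(-8317 - 3562)/4 = -1/4*(-11879) = 11879/4 ≈ 2969.8)
(12326 + P)/(11344 + N(-202)) = (12326 + 11879/4)/(11344 - 160*(-202)**2) = 61183/(4*(11344 - 160*40804)) = 61183/(4*(11344 - 6528640)) = (61183/4)/(-6517296) = (61183/4)*(-1/6517296) = -61183/26069184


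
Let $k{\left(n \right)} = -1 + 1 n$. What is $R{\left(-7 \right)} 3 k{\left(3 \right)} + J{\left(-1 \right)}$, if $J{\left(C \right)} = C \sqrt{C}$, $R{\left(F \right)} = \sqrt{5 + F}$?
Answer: $i \left(-1 + 6 \sqrt{2}\right) \approx 7.4853 i$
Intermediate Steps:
$k{\left(n \right)} = -1 + n$
$J{\left(C \right)} = C^{\frac{3}{2}}$
$R{\left(-7 \right)} 3 k{\left(3 \right)} + J{\left(-1 \right)} = \sqrt{5 - 7} \cdot 3 \left(-1 + 3\right) + \left(-1\right)^{\frac{3}{2}} = \sqrt{-2} \cdot 3 \cdot 2 - i = i \sqrt{2} \cdot 3 \cdot 2 - i = 3 i \sqrt{2} \cdot 2 - i = 6 i \sqrt{2} - i = - i + 6 i \sqrt{2}$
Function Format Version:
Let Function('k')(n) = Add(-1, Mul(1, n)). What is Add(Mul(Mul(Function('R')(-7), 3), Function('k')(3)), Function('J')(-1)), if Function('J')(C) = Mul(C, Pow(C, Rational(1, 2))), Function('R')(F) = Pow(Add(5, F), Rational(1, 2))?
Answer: Mul(I, Add(-1, Mul(6, Pow(2, Rational(1, 2))))) ≈ Mul(7.4853, I)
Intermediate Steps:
Function('k')(n) = Add(-1, n)
Function('J')(C) = Pow(C, Rational(3, 2))
Add(Mul(Mul(Function('R')(-7), 3), Function('k')(3)), Function('J')(-1)) = Add(Mul(Mul(Pow(Add(5, -7), Rational(1, 2)), 3), Add(-1, 3)), Pow(-1, Rational(3, 2))) = Add(Mul(Mul(Pow(-2, Rational(1, 2)), 3), 2), Mul(-1, I)) = Add(Mul(Mul(Mul(I, Pow(2, Rational(1, 2))), 3), 2), Mul(-1, I)) = Add(Mul(Mul(3, I, Pow(2, Rational(1, 2))), 2), Mul(-1, I)) = Add(Mul(6, I, Pow(2, Rational(1, 2))), Mul(-1, I)) = Add(Mul(-1, I), Mul(6, I, Pow(2, Rational(1, 2))))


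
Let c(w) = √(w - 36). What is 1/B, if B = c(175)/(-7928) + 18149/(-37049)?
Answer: -42262625546776384/20702780703166245 + 10882197963128*√139/20702780703166245 ≈ -2.0352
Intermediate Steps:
c(w) = √(-36 + w)
B = -18149/37049 - √139/7928 (B = √(-36 + 175)/(-7928) + 18149/(-37049) = √139*(-1/7928) + 18149*(-1/37049) = -√139/7928 - 18149/37049 = -18149/37049 - √139/7928 ≈ -0.49135)
1/B = 1/(-18149/37049 - √139/7928)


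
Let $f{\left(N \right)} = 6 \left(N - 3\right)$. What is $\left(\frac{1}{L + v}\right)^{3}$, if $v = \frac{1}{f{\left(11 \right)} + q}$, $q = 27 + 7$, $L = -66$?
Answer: $- \frac{551368}{158428241531} \approx -3.4802 \cdot 10^{-6}$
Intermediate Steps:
$f{\left(N \right)} = -18 + 6 N$ ($f{\left(N \right)} = 6 \left(-3 + N\right) = -18 + 6 N$)
$q = 34$
$v = \frac{1}{82}$ ($v = \frac{1}{\left(-18 + 6 \cdot 11\right) + 34} = \frac{1}{\left(-18 + 66\right) + 34} = \frac{1}{48 + 34} = \frac{1}{82} \approx 0.012195$)
$\left(\frac{1}{L + v}\right)^{3} = \left(\frac{1}{-66 + \frac{1}{82}}\right)^{3} = \left(\frac{1}{- \frac{5411}{82}}\right)^{3} = \left(- \frac{82}{5411}\right)^{3} = - \frac{551368}{158428241531}$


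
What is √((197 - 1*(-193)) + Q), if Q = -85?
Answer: √305 ≈ 17.464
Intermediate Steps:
√((197 - 1*(-193)) + Q) = √((197 - 1*(-193)) - 85) = √((197 + 193) - 85) = √(390 - 85) = √305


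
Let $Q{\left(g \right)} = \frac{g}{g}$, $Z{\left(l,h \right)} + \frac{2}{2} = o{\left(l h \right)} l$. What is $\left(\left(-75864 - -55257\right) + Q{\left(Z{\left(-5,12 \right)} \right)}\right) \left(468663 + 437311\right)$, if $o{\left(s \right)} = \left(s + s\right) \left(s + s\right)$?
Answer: $-18668500244$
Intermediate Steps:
$o{\left(s \right)} = 4 s^{2}$ ($o{\left(s \right)} = 2 s 2 s = 4 s^{2}$)
$Z{\left(l,h \right)} = -1 + 4 h^{2} l^{3}$ ($Z{\left(l,h \right)} = -1 + 4 \left(l h\right)^{2} l = -1 + 4 \left(h l\right)^{2} l = -1 + 4 h^{2} l^{2} l = -1 + 4 h^{2} l^{3}$)
$Q{\left(g \right)} = 1$
$\left(\left(-75864 - -55257\right) + Q{\left(Z{\left(-5,12 \right)} \right)}\right) \left(468663 + 437311\right) = \left(\left(-75864 - -55257\right) + 1\right) \left(468663 + 437311\right) = \left(\left(-75864 + 55257\right) + 1\right) 905974 = \left(-20607 + 1\right) 905974 = \left(-20606\right) 905974 = -18668500244$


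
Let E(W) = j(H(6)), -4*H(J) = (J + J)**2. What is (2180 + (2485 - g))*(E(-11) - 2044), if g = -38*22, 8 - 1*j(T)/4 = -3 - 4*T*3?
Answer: -20507728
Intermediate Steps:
H(J) = -J**2 (H(J) = -(J + J)**2/4 = -4*J**2/4 = -J**2)
j(T) = 44 + 48*T (j(T) = 32 - 4*(-3 - 4*T*3) = 32 - 4*(-3 - 12*T) = 32 + (12 + 48*T) = 44 + 48*T)
g = -836
E(W) = -1684 (E(W) = 44 + 48*(-1*6**2) = 44 + 48*(-1*36) = 44 + 48*(-36) = 44 - 1728 = -1684)
(2180 + (2485 - g))*(E(-11) - 2044) = (2180 + (2485 - 1*(-836)))*(-1684 - 2044) = (2180 + (2485 + 836))*(-3728) = (2180 + 3321)*(-3728) = 5501*(-3728) = -20507728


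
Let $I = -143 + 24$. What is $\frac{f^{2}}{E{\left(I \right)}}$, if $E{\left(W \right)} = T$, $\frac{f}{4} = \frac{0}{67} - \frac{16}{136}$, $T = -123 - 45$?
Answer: $- \frac{8}{6069} \approx -0.0013182$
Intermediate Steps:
$T = -168$ ($T = -123 - 45 = -168$)
$I = -119$
$f = - \frac{8}{17}$ ($f = 4 \left(\frac{0}{67} - \frac{16}{136}\right) = 4 \left(0 \cdot \frac{1}{67} - \frac{2}{17}\right) = 4 \left(0 - \frac{2}{17}\right) = 4 \left(- \frac{2}{17}\right) = - \frac{8}{17} \approx -0.47059$)
$E{\left(W \right)} = -168$
$\frac{f^{2}}{E{\left(I \right)}} = \frac{\left(- \frac{8}{17}\right)^{2}}{-168} = \frac{64}{289} \left(- \frac{1}{168}\right) = - \frac{8}{6069}$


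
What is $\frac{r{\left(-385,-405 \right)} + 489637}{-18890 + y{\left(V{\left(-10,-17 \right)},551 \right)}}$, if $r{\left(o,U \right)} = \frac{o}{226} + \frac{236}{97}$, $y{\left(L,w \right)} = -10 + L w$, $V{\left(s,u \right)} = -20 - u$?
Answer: $- \frac{10733838305}{450562866} \approx -23.823$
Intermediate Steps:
$r{\left(o,U \right)} = \frac{236}{97} + \frac{o}{226}$ ($r{\left(o,U \right)} = o \frac{1}{226} + 236 \cdot \frac{1}{97} = \frac{o}{226} + \frac{236}{97} = \frac{236}{97} + \frac{o}{226}$)
$\frac{r{\left(-385,-405 \right)} + 489637}{-18890 + y{\left(V{\left(-10,-17 \right)},551 \right)}} = \frac{\left(\frac{236}{97} + \frac{1}{226} \left(-385\right)\right) + 489637}{-18890 + \left(-10 + \left(-20 - -17\right) 551\right)} = \frac{\left(\frac{236}{97} - \frac{385}{226}\right) + 489637}{-18890 + \left(-10 + \left(-20 + 17\right) 551\right)} = \frac{\frac{15991}{21922} + 489637}{-18890 - 1663} = \frac{10733838305}{21922 \left(-18890 - 1663\right)} = \frac{10733838305}{21922 \left(-20553\right)} = \frac{10733838305}{21922} \left(- \frac{1}{20553}\right) = - \frac{10733838305}{450562866}$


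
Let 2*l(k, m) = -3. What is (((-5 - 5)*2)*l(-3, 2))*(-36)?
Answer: -1080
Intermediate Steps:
l(k, m) = -3/2 (l(k, m) = (½)*(-3) = -3/2)
(((-5 - 5)*2)*l(-3, 2))*(-36) = (((-5 - 5)*2)*(-3/2))*(-36) = (-10*2*(-3/2))*(-36) = -20*(-3/2)*(-36) = 30*(-36) = -1080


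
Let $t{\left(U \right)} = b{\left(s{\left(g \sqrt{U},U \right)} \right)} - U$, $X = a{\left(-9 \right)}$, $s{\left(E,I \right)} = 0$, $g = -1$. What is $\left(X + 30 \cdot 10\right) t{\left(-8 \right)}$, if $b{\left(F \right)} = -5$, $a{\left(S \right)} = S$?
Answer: $873$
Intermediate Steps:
$X = -9$
$t{\left(U \right)} = -5 - U$
$\left(X + 30 \cdot 10\right) t{\left(-8 \right)} = \left(-9 + 30 \cdot 10\right) \left(-5 - -8\right) = \left(-9 + 300\right) \left(-5 + 8\right) = 291 \cdot 3 = 873$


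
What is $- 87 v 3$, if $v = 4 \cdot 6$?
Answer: $-6264$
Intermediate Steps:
$v = 24$
$- 87 v 3 = \left(-87\right) 24 \cdot 3 = \left(-2088\right) 3 = -6264$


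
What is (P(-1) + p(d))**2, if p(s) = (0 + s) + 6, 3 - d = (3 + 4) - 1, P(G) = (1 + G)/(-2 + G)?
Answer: 9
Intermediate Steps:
P(G) = (1 + G)/(-2 + G)
d = -3 (d = 3 - ((3 + 4) - 1) = 3 - (7 - 1) = 3 - 1*6 = 3 - 6 = -3)
p(s) = 6 + s (p(s) = s + 6 = 6 + s)
(P(-1) + p(d))**2 = ((1 - 1)/(-2 - 1) + (6 - 3))**2 = (0/(-3) + 3)**2 = (-1/3*0 + 3)**2 = (0 + 3)**2 = 3**2 = 9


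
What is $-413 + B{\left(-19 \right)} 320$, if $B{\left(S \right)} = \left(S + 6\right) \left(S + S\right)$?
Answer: $157667$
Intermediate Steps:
$B{\left(S \right)} = 2 S \left(6 + S\right)$ ($B{\left(S \right)} = \left(6 + S\right) 2 S = 2 S \left(6 + S\right)$)
$-413 + B{\left(-19 \right)} 320 = -413 + 2 \left(-19\right) \left(6 - 19\right) 320 = -413 + 2 \left(-19\right) \left(-13\right) 320 = -413 + 494 \cdot 320 = -413 + 158080 = 157667$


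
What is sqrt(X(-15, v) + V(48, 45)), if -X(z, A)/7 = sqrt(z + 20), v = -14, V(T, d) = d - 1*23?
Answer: sqrt(22 - 7*sqrt(5)) ≈ 2.5194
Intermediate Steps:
V(T, d) = -23 + d (V(T, d) = d - 23 = -23 + d)
X(z, A) = -7*sqrt(20 + z) (X(z, A) = -7*sqrt(z + 20) = -7*sqrt(20 + z))
sqrt(X(-15, v) + V(48, 45)) = sqrt(-7*sqrt(20 - 15) + (-23 + 45)) = sqrt(-7*sqrt(5) + 22) = sqrt(22 - 7*sqrt(5))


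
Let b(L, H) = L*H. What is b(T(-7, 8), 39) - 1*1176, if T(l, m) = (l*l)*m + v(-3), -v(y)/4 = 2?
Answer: 13800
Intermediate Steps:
v(y) = -8 (v(y) = -4*2 = -8)
T(l, m) = -8 + m*l**2 (T(l, m) = (l*l)*m - 8 = l**2*m - 8 = m*l**2 - 8 = -8 + m*l**2)
b(L, H) = H*L
b(T(-7, 8), 39) - 1*1176 = 39*(-8 + 8*(-7)**2) - 1*1176 = 39*(-8 + 8*49) - 1176 = 39*(-8 + 392) - 1176 = 39*384 - 1176 = 14976 - 1176 = 13800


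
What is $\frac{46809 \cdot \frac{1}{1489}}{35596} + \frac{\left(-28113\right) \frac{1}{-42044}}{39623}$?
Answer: $\frac{4966850710905}{5518579394912683} \approx 0.00090002$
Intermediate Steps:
$\frac{46809 \cdot \frac{1}{1489}}{35596} + \frac{\left(-28113\right) \frac{1}{-42044}}{39623} = 46809 \cdot \frac{1}{1489} \cdot \frac{1}{35596} + \left(-28113\right) \left(- \frac{1}{42044}\right) \frac{1}{39623} = \frac{46809}{1489} \cdot \frac{1}{35596} + \frac{28113}{42044} \cdot \frac{1}{39623} = \frac{46809}{53002444} + \frac{28113}{1665909412} = \frac{4966850710905}{5518579394912683}$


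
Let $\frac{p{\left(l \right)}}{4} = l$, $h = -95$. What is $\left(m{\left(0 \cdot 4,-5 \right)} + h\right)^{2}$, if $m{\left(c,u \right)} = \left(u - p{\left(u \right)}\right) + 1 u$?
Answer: $7225$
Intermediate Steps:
$p{\left(l \right)} = 4 l$
$m{\left(c,u \right)} = - 2 u$ ($m{\left(c,u \right)} = \left(u - 4 u\right) + 1 u = \left(u - 4 u\right) + u = - 3 u + u = - 2 u$)
$\left(m{\left(0 \cdot 4,-5 \right)} + h\right)^{2} = \left(\left(-2\right) \left(-5\right) - 95\right)^{2} = \left(10 - 95\right)^{2} = \left(-85\right)^{2} = 7225$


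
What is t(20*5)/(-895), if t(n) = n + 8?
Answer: -108/895 ≈ -0.12067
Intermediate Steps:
t(n) = 8 + n
t(20*5)/(-895) = (8 + 20*5)/(-895) = (8 + 100)*(-1/895) = 108*(-1/895) = -108/895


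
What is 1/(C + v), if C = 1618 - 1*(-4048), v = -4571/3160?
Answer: 3160/17899989 ≈ 0.00017654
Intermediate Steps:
v = -4571/3160 (v = -4571*1/3160 = -4571/3160 ≈ -1.4465)
C = 5666 (C = 1618 + 4048 = 5666)
1/(C + v) = 1/(5666 - 4571/3160) = 1/(17899989/3160) = 3160/17899989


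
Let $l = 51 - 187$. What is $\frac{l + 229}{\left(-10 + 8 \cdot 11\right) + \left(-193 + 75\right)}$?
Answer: $- \frac{93}{40} \approx -2.325$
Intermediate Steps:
$l = -136$
$\frac{l + 229}{\left(-10 + 8 \cdot 11\right) + \left(-193 + 75\right)} = \frac{-136 + 229}{\left(-10 + 8 \cdot 11\right) + \left(-193 + 75\right)} = \frac{93}{\left(-10 + 88\right) - 118} = \frac{93}{78 - 118} = \frac{93}{-40} = 93 \left(- \frac{1}{40}\right) = - \frac{93}{40}$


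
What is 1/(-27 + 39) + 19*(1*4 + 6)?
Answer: 2281/12 ≈ 190.08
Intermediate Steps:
1/(-27 + 39) + 19*(1*4 + 6) = 1/12 + 19*(4 + 6) = 1/12 + 19*10 = 1/12 + 190 = 2281/12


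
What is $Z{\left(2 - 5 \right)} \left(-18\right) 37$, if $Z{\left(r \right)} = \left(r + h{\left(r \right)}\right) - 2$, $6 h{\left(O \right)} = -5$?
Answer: $3885$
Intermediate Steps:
$h{\left(O \right)} = - \frac{5}{6}$ ($h{\left(O \right)} = \frac{1}{6} \left(-5\right) = - \frac{5}{6}$)
$Z{\left(r \right)} = - \frac{17}{6} + r$ ($Z{\left(r \right)} = \left(r - \frac{5}{6}\right) - 2 = \left(- \frac{5}{6} + r\right) - 2 = - \frac{17}{6} + r$)
$Z{\left(2 - 5 \right)} \left(-18\right) 37 = \left(- \frac{17}{6} + \left(2 - 5\right)\right) \left(-18\right) 37 = \left(- \frac{17}{6} - 3\right) \left(-18\right) 37 = \left(- \frac{35}{6}\right) \left(-18\right) 37 = 105 \cdot 37 = 3885$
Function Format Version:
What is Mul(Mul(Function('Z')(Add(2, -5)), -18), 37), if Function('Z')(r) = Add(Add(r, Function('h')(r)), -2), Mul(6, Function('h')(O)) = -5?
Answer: 3885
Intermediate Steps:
Function('h')(O) = Rational(-5, 6) (Function('h')(O) = Mul(Rational(1, 6), -5) = Rational(-5, 6))
Function('Z')(r) = Add(Rational(-17, 6), r) (Function('Z')(r) = Add(Add(r, Rational(-5, 6)), -2) = Add(Add(Rational(-5, 6), r), -2) = Add(Rational(-17, 6), r))
Mul(Mul(Function('Z')(Add(2, -5)), -18), 37) = Mul(Mul(Add(Rational(-17, 6), Add(2, -5)), -18), 37) = Mul(Mul(Add(Rational(-17, 6), -3), -18), 37) = Mul(Mul(Rational(-35, 6), -18), 37) = Mul(105, 37) = 3885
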